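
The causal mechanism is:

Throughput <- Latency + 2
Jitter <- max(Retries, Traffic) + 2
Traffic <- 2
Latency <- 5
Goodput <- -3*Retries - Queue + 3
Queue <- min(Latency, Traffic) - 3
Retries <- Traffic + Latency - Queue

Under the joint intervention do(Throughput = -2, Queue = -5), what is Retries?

12

Under do(Throughput = -2, Queue = -5), each intervened variable's structural equation is replaced by its fixed value.
Retries = Traffic + Latency - Queue  [with Traffic=2, Latency=5, Queue=-5]  = 12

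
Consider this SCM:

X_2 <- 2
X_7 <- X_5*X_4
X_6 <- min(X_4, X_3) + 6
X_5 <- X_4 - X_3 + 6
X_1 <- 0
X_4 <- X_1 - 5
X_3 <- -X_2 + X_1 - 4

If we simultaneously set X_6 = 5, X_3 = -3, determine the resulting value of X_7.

Under do(X_6 = 5, X_3 = -3), each intervened variable's structural equation is replaced by its fixed value.
X_4 = X_1 - 5  [with X_1=0]  = -5
X_5 = X_4 - X_3 + 6  [with X_4=-5, X_3=-3]  = 4
X_7 = X_5*X_4  [with X_5=4, X_4=-5]  = -20

-20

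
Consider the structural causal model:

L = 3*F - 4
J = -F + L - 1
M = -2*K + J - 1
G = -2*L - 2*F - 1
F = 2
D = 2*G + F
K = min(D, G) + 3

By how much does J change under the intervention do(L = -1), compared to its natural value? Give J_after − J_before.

The intervention breaks the incoming arrows to L: L = 3*F - 4 no longer applies, and L = -1.
J = -F + L - 1  [with F=2, L=-1]  = -4
Without intervention: L = 3*F - 4  [with F=2]  = 2; J = -F + L - 1  [with F=2, L=2]  = -1.
Change = -4 − (-1) = -3.

-3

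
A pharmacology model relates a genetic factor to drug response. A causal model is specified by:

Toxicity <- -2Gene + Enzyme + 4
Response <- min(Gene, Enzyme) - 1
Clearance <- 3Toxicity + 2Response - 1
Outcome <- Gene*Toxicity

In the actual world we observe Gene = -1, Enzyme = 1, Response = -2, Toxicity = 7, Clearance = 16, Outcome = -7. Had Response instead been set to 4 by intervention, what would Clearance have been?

do(Response=4) replaces the equation Response <- min(Gene, Enzyme) - 1 with the constant Response = 4.
Toxicity = -2Gene + Enzyme + 4  [with Gene=-1, Enzyme=1]  = 7
Clearance = 3Toxicity + 2Response - 1  [with Toxicity=7, Response=4]  = 28

28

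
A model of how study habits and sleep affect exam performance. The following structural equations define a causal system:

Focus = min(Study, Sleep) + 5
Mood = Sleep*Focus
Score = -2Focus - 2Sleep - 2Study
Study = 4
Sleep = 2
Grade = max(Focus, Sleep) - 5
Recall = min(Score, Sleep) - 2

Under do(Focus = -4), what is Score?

-4

The intervention breaks the incoming arrows to Focus: Focus = min(Study, Sleep) + 5 no longer applies, and Focus = -4.
Score = -2Focus - 2Sleep - 2Study  [with Focus=-4, Sleep=2, Study=4]  = -4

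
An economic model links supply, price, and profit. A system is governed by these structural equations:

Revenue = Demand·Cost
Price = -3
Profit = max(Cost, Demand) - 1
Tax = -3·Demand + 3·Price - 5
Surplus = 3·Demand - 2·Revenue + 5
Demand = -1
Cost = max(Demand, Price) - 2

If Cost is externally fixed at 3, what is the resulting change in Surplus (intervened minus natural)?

The intervention breaks the incoming arrows to Cost: Cost = max(Demand, Price) - 2 no longer applies, and Cost = 3.
Revenue = Demand·Cost  [with Demand=-1, Cost=3]  = -3
Surplus = 3·Demand - 2·Revenue + 5  [with Demand=-1, Revenue=-3]  = 8
Without intervention: Cost = max(Demand, Price) - 2  [with Demand=-1, Price=-3]  = -3; Revenue = Demand·Cost  [with Demand=-1, Cost=-3]  = 3; Surplus = 3·Demand - 2·Revenue + 5  [with Demand=-1, Revenue=3]  = -4.
Change = 8 − (-4) = 12.

12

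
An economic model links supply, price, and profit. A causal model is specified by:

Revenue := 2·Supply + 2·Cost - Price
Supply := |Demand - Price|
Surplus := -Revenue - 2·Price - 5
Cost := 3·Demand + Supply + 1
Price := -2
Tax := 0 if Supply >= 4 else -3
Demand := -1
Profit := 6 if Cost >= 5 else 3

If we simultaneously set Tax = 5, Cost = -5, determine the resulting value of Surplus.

Under do(Tax = 5, Cost = -5), each intervened variable's structural equation is replaced by its fixed value.
Supply = |Demand - Price|  [with Demand=-1, Price=-2]  = 1
Revenue = 2·Supply + 2·Cost - Price  [with Supply=1, Cost=-5, Price=-2]  = -6
Surplus = -Revenue - 2·Price - 5  [with Revenue=-6, Price=-2]  = 5

5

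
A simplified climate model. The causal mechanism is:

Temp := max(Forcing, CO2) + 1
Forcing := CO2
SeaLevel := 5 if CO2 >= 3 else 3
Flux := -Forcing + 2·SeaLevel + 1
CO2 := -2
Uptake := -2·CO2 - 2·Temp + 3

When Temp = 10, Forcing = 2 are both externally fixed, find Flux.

Setting Temp = 10, Forcing = 2 by intervention discards those variables' equations.
SeaLevel = 5 if CO2 >= 3 else 3  [with CO2=-2]  = 3
Flux = -Forcing + 2·SeaLevel + 1  [with Forcing=2, SeaLevel=3]  = 5

5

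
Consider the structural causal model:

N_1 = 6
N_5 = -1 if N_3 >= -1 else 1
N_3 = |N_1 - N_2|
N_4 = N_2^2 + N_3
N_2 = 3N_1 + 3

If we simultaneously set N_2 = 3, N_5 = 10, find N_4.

12

The joint intervention fixes N_2 = 3, N_5 = 10, removing each variable's own equation.
N_3 = |N_1 - N_2|  [with N_1=6, N_2=3]  = 3
N_4 = N_2^2 + N_3  [with N_2=3, N_3=3]  = 12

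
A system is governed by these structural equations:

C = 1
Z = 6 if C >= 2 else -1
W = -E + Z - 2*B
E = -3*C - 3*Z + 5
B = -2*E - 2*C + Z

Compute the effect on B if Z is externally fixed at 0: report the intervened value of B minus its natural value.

Under do(Z=0), the mechanism Z = 6 if C >= 2 else -1 is discarded; Z is fixed at 0.
E = -3*C - 3*Z + 5  [with C=1, Z=0]  = 2
B = -2*E - 2*C + Z  [with E=2, C=1, Z=0]  = -6
Without intervention: Z = 6 if C >= 2 else -1  [with C=1]  = -1; E = -3*C - 3*Z + 5  [with C=1, Z=-1]  = 5; B = -2*E - 2*C + Z  [with E=5, C=1, Z=-1]  = -13.
Change = -6 − (-13) = 7.

7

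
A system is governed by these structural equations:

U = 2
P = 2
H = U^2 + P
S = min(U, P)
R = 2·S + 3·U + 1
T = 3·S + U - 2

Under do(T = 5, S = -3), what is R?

Setting T = 5, S = -3 by intervention discards those variables' equations.
R = 2·S + 3·U + 1  [with S=-3, U=2]  = 1

1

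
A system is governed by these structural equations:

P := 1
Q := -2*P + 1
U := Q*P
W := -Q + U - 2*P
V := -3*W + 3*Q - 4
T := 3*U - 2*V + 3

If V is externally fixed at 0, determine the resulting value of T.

The intervention breaks the incoming arrows to V: V := -3*W + 3*Q - 4 no longer applies, and V = 0.
Q = -2*P + 1  [with P=1]  = -1
U = Q*P  [with Q=-1, P=1]  = -1
T = 3*U - 2*V + 3  [with U=-1, V=0]  = 0

0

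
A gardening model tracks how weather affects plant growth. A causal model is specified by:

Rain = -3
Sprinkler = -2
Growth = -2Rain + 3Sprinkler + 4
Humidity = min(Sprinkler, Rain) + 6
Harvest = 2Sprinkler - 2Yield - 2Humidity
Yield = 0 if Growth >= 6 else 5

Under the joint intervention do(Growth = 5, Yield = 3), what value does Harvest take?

-16

Setting Growth = 5, Yield = 3 by intervention discards those variables' equations.
Humidity = min(Sprinkler, Rain) + 6  [with Sprinkler=-2, Rain=-3]  = 3
Harvest = 2Sprinkler - 2Yield - 2Humidity  [with Sprinkler=-2, Yield=3, Humidity=3]  = -16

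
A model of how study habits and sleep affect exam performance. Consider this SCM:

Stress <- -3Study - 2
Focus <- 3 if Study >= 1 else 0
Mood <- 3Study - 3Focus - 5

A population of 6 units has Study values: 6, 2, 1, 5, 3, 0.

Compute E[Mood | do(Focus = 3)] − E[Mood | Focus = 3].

-1.7

Every unit gets Focus=3 under the intervention. Mood values become 4, -8, -11, 1, -5, -14; E[Mood|do(Focus=3)] = -5.5.
Observing Focus=3 restricts to units where Focus's equation naturally yields 3: Study ∈ {6, 2, 1, 5, 3}. In that subpopulation Mood = 4, -8, -11, 1, -5, mean -3.8.
Difference = -5.5 − (-3.8) = -1.7.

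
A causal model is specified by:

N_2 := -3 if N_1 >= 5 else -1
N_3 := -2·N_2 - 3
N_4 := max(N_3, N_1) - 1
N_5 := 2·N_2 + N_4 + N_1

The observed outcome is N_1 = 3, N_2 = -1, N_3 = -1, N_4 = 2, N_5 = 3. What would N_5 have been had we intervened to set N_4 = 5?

Intervening sets N_4 = 5 and removes its equation (N_4 := max(N_3, N_1) - 1).
N_2 = -3 if N_1 >= 5 else -1  [with N_1=3]  = -1
N_5 = 2·N_2 + N_4 + N_1  [with N_2=-1, N_4=5, N_1=3]  = 6

6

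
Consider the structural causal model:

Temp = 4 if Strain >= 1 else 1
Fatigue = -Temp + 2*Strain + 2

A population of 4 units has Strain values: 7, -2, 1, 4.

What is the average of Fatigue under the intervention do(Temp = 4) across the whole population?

3

Under do(Temp=4), Temp's equation is replaced by Temp=4 for every unit. Per-unit Fatigue: 12, -6, 0, 6. Mean = 3.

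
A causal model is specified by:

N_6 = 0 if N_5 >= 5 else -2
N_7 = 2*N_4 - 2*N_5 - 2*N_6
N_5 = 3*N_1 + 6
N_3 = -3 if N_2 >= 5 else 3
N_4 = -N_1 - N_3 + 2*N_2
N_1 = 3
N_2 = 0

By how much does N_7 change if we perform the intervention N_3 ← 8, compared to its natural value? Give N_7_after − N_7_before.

-10

The intervention breaks the incoming arrows to N_3: N_3 = -3 if N_2 >= 5 else 3 no longer applies, and N_3 = 8.
N_4 = -N_1 - N_3 + 2*N_2  [with N_1=3, N_3=8, N_2=0]  = -11
N_5 = 3*N_1 + 6  [with N_1=3]  = 15
N_6 = 0 if N_5 >= 5 else -2  [with N_5=15]  = 0
N_7 = 2*N_4 - 2*N_5 - 2*N_6  [with N_4=-11, N_5=15, N_6=0]  = -52
Without intervention: N_3 = -3 if N_2 >= 5 else 3  [with N_2=0]  = 3; N_4 = -N_1 - N_3 + 2*N_2  [with N_1=3, N_3=3, N_2=0]  = -6; N_5 = 3*N_1 + 6  [with N_1=3]  = 15; N_6 = 0 if N_5 >= 5 else -2  [with N_5=15]  = 0; N_7 = 2*N_4 - 2*N_5 - 2*N_6  [with N_4=-6, N_5=15, N_6=0]  = -42.
Change = -52 − (-42) = -10.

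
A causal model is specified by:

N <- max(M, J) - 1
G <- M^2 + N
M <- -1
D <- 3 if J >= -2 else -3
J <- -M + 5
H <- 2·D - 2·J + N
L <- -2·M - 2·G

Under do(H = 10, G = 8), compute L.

Setting H = 10, G = 8 by intervention discards those variables' equations.
L = -2·M - 2·G  [with M=-1, G=8]  = -14

-14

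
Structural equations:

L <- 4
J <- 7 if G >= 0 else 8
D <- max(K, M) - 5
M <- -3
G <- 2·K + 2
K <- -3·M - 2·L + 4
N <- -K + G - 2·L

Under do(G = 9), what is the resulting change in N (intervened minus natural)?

-3

Under do(G=9), the mechanism G <- 2·K + 2 is discarded; G is fixed at 9.
K = -3·M - 2·L + 4  [with M=-3, L=4]  = 5
N = -K + G - 2·L  [with K=5, G=9, L=4]  = -4
Without intervention: K = -3·M - 2·L + 4  [with M=-3, L=4]  = 5; G = 2·K + 2  [with K=5]  = 12; N = -K + G - 2·L  [with K=5, G=12, L=4]  = -1.
Change = -4 − (-1) = -3.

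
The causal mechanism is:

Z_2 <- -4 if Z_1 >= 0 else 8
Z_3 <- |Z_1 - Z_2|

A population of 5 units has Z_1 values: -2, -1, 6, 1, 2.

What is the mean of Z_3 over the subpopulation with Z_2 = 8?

9.5

E[Z_3|Z_2=8] averages over only the 2 units with Z_2=8 (Z_1 = -2, -1): Z_3 = 10, 9, mean 9.5.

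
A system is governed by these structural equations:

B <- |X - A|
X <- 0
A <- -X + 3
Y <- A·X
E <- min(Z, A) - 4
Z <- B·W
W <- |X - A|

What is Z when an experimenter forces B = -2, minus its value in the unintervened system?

Intervening sets B = -2 and removes its equation (B <- |X - A|).
A = -X + 3  [with X=0]  = 3
W = |X - A|  [with X=0, A=3]  = 3
Z = B·W  [with B=-2, W=3]  = -6
Without intervention: A = -X + 3  [with X=0]  = 3; W = |X - A|  [with X=0, A=3]  = 3; B = |X - A|  [with X=0, A=3]  = 3; Z = B·W  [with B=3, W=3]  = 9.
Change = -6 − 9 = -15.

-15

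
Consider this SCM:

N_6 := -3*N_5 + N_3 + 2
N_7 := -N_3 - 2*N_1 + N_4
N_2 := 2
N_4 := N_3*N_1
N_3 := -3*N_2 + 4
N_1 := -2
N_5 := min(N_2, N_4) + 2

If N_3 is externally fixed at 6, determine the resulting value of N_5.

-10

do(N_3=6) replaces the equation N_3 := -3*N_2 + 4 with the constant N_3 = 6.
N_4 = N_3*N_1  [with N_3=6, N_1=-2]  = -12
N_5 = min(N_2, N_4) + 2  [with N_2=2, N_4=-12]  = -10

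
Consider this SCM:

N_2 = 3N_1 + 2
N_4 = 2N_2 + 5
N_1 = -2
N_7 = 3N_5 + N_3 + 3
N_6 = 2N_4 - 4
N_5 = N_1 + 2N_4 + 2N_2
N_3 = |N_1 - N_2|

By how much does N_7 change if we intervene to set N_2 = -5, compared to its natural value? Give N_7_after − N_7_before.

Under do(N_2=-5), the mechanism N_2 = 3N_1 + 2 is discarded; N_2 is fixed at -5.
N_3 = |N_1 - N_2|  [with N_1=-2, N_2=-5]  = 3
N_4 = 2N_2 + 5  [with N_2=-5]  = -5
N_5 = N_1 + 2N_4 + 2N_2  [with N_1=-2, N_4=-5, N_2=-5]  = -22
N_7 = 3N_5 + N_3 + 3  [with N_5=-22, N_3=3]  = -60
Without intervention: N_2 = 3N_1 + 2  [with N_1=-2]  = -4; N_3 = |N_1 - N_2|  [with N_1=-2, N_2=-4]  = 2; N_4 = 2N_2 + 5  [with N_2=-4]  = -3; N_5 = N_1 + 2N_4 + 2N_2  [with N_1=-2, N_4=-3, N_2=-4]  = -16; N_7 = 3N_5 + N_3 + 3  [with N_5=-16, N_3=2]  = -43.
Change = -60 − (-43) = -17.

-17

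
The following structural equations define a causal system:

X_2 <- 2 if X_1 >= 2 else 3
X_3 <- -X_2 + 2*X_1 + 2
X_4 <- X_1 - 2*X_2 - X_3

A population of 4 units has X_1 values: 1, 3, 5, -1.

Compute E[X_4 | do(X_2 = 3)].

Every unit gets X_2=3 under the intervention. X_4 values become -6, -8, -10, -4; E[X_4|do(X_2=3)] = -7.

-7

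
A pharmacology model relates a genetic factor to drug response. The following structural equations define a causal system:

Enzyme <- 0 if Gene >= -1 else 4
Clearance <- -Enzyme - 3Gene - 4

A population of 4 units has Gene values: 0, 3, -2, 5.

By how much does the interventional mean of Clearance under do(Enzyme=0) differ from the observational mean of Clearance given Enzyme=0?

3.5

The intervention sets Enzyme=0 in all 4 units regardless of Gene. Recomputing Clearance per unit gives -4, -13, 2, -19; average -8.5.
E[Clearance|Enzyme=0] averages over only the 3 units with Enzyme=0 (Gene = 0, 3, 5): Clearance = -4, -13, -19, mean -12.
Difference = -8.5 − (-12) = 3.5.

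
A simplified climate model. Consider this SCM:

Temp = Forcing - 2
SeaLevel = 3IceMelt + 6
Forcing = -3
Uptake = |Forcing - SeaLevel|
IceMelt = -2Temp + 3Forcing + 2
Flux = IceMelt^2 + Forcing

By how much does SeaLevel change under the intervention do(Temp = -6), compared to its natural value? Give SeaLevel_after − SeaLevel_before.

Under do(Temp=-6), the mechanism Temp = Forcing - 2 is discarded; Temp is fixed at -6.
IceMelt = -2Temp + 3Forcing + 2  [with Temp=-6, Forcing=-3]  = 5
SeaLevel = 3IceMelt + 6  [with IceMelt=5]  = 21
Without intervention: Temp = Forcing - 2  [with Forcing=-3]  = -5; IceMelt = -2Temp + 3Forcing + 2  [with Temp=-5, Forcing=-3]  = 3; SeaLevel = 3IceMelt + 6  [with IceMelt=3]  = 15.
Change = 21 − 15 = 6.

6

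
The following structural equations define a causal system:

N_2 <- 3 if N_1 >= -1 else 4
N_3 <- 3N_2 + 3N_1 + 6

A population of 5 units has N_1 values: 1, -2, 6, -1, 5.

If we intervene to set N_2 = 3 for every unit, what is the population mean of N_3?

do(N_2=3) breaks N_2's dependence on N_1. With N_2=3 fixed, N_3 across the units is 18, 9, 33, 12, 30, mean 20.4.

20.4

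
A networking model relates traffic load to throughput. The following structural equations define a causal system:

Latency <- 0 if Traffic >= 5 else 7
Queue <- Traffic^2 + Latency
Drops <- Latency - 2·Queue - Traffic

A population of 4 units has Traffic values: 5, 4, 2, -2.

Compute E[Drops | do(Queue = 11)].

-19

do(Queue=11) breaks Queue's dependence on Traffic. With Queue=11 fixed, Drops across the units is -27, -19, -17, -13, mean -19.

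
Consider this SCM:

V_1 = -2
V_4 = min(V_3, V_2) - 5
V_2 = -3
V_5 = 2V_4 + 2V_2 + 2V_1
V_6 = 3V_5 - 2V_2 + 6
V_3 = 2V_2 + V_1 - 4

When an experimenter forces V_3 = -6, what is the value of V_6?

The intervention breaks the incoming arrows to V_3: V_3 = 2V_2 + V_1 - 4 no longer applies, and V_3 = -6.
V_4 = min(V_3, V_2) - 5  [with V_3=-6, V_2=-3]  = -11
V_5 = 2V_4 + 2V_2 + 2V_1  [with V_4=-11, V_2=-3, V_1=-2]  = -32
V_6 = 3V_5 - 2V_2 + 6  [with V_5=-32, V_2=-3]  = -84

-84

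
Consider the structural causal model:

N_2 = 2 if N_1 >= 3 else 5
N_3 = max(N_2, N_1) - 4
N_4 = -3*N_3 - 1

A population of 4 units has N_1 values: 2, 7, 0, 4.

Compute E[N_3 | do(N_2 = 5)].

The intervention sets N_2=5 in all 4 units regardless of N_1. Recomputing N_3 per unit gives 1, 3, 1, 1; average 1.5.

1.5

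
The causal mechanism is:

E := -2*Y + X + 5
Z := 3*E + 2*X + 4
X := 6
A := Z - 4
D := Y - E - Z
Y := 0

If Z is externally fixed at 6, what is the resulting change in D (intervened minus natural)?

Intervening sets Z = 6 and removes its equation (Z := 3*E + 2*X + 4).
E = -2*Y + X + 5  [with Y=0, X=6]  = 11
D = Y - E - Z  [with Y=0, E=11, Z=6]  = -17
Without intervention: E = -2*Y + X + 5  [with Y=0, X=6]  = 11; Z = 3*E + 2*X + 4  [with E=11, X=6]  = 49; D = Y - E - Z  [with Y=0, E=11, Z=49]  = -60.
Change = -17 − (-60) = 43.

43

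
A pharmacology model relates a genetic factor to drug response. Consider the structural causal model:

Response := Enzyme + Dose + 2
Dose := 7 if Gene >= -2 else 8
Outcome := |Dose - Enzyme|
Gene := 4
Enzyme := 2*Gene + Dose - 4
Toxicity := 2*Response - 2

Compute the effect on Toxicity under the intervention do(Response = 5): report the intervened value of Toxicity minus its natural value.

Intervening sets Response = 5 and removes its equation (Response := Enzyme + Dose + 2).
Toxicity = 2*Response - 2  [with Response=5]  = 8
Without intervention: Dose = 7 if Gene >= -2 else 8  [with Gene=4]  = 7; Enzyme = 2*Gene + Dose - 4  [with Gene=4, Dose=7]  = 11; Response = Enzyme + Dose + 2  [with Enzyme=11, Dose=7]  = 20; Toxicity = 2*Response - 2  [with Response=20]  = 38.
Change = 8 − 38 = -30.

-30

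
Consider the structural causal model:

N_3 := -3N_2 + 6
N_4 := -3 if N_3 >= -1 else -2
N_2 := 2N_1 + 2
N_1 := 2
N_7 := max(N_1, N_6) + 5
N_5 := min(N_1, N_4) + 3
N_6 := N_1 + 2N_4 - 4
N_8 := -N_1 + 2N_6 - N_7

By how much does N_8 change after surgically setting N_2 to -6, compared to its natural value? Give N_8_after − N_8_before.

do(N_2=-6) replaces the equation N_2 := 2N_1 + 2 with the constant N_2 = -6.
N_3 = -3N_2 + 6  [with N_2=-6]  = 24
N_4 = -3 if N_3 >= -1 else -2  [with N_3=24]  = -3
N_6 = N_1 + 2N_4 - 4  [with N_1=2, N_4=-3]  = -8
N_7 = max(N_1, N_6) + 5  [with N_1=2, N_6=-8]  = 7
N_8 = -N_1 + 2N_6 - N_7  [with N_1=2, N_6=-8, N_7=7]  = -25
Without intervention: N_2 = 2N_1 + 2  [with N_1=2]  = 6; N_3 = -3N_2 + 6  [with N_2=6]  = -12; N_4 = -3 if N_3 >= -1 else -2  [with N_3=-12]  = -2; N_6 = N_1 + 2N_4 - 4  [with N_1=2, N_4=-2]  = -6; N_7 = max(N_1, N_6) + 5  [with N_1=2, N_6=-6]  = 7; N_8 = -N_1 + 2N_6 - N_7  [with N_1=2, N_6=-6, N_7=7]  = -21.
Change = -25 − (-21) = -4.

-4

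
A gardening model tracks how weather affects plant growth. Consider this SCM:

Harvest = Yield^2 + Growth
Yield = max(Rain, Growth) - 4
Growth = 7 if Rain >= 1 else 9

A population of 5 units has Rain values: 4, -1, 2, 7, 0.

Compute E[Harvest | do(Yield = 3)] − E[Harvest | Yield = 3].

do(Yield=3) breaks Yield's dependence on Rain. With Yield=3 fixed, Harvest across the units is 16, 18, 16, 16, 18, mean 16.8.
E[Harvest|Yield=3] averages over only the 3 units with Yield=3 (Rain = 4, 2, 7): Harvest = 16, 16, 16, mean 16.
Difference = 16.8 − 16 = 0.8.

0.8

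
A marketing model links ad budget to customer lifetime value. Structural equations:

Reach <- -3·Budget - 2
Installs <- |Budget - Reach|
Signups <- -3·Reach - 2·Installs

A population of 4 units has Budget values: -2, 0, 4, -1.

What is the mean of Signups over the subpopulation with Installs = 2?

-2.5

Observing Installs=2 restricts to units where Installs's equation naturally yields 2: Budget ∈ {0, -1}. In that subpopulation Signups = 2, -7, mean -2.5.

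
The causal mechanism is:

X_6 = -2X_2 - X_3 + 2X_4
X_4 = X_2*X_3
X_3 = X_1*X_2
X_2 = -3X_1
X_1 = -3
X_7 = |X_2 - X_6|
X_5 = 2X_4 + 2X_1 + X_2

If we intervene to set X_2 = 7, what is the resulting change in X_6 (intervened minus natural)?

Under do(X_2=7), the mechanism X_2 = -3X_1 is discarded; X_2 is fixed at 7.
X_3 = X_1*X_2  [with X_1=-3, X_2=7]  = -21
X_4 = X_2*X_3  [with X_2=7, X_3=-21]  = -147
X_6 = -2X_2 - X_3 + 2X_4  [with X_2=7, X_3=-21, X_4=-147]  = -287
Without intervention: X_2 = -3X_1  [with X_1=-3]  = 9; X_3 = X_1*X_2  [with X_1=-3, X_2=9]  = -27; X_4 = X_2*X_3  [with X_2=9, X_3=-27]  = -243; X_6 = -2X_2 - X_3 + 2X_4  [with X_2=9, X_3=-27, X_4=-243]  = -477.
Change = -287 − (-477) = 190.

190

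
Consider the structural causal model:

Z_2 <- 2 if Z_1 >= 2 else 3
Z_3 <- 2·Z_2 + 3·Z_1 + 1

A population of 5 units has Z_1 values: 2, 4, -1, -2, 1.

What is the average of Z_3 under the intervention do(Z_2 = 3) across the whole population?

Under do(Z_2=3), Z_2's equation is replaced by Z_2=3 for every unit. Per-unit Z_3: 13, 19, 4, 1, 10. Mean = 9.4.

9.4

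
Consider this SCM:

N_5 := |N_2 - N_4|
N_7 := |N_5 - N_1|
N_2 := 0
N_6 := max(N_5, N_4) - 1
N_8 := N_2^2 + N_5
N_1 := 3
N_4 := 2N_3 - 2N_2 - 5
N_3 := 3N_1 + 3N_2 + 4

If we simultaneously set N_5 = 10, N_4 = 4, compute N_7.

7

Setting N_5 = 10, N_4 = 4 by intervention discards those variables' equations.
N_7 = |N_5 - N_1|  [with N_5=10, N_1=3]  = 7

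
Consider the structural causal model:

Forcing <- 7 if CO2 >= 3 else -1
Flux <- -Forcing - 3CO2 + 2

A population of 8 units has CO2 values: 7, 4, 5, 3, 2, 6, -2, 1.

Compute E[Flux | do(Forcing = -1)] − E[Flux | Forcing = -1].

-8.75

Every unit gets Forcing=-1 under the intervention. Flux values become -18, -9, -12, -6, -3, -15, 9, 0; E[Flux|do(Forcing=-1)] = -6.75.
Conditioning on Forcing=-1 selects the 3 unit(s) with CO2 ∈ {2, -2, 1}. Their Flux values: -3, 9, 0. Mean = 2.
Difference = -6.75 − 2 = -8.75.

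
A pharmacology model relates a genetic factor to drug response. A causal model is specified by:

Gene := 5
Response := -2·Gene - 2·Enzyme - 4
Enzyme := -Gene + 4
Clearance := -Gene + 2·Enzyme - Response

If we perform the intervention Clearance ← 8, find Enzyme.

The intervention breaks the incoming arrows to Clearance: Clearance := -Gene + 2·Enzyme - Response no longer applies, and Clearance = 8.
Since Enzyme is not a descendant of the intervened variable, it is unaffected.
Enzyme = -Gene + 4  [with Gene=5]  = -1

-1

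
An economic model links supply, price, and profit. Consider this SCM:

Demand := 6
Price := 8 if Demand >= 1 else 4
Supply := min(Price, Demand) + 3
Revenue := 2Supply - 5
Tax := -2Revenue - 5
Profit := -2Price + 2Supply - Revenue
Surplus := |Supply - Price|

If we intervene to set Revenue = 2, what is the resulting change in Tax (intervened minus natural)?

Intervening sets Revenue = 2 and removes its equation (Revenue := 2Supply - 5).
Tax = -2Revenue - 5  [with Revenue=2]  = -9
Without intervention: Price = 8 if Demand >= 1 else 4  [with Demand=6]  = 8; Supply = min(Price, Demand) + 3  [with Price=8, Demand=6]  = 9; Revenue = 2Supply - 5  [with Supply=9]  = 13; Tax = -2Revenue - 5  [with Revenue=13]  = -31.
Change = -9 − (-31) = 22.

22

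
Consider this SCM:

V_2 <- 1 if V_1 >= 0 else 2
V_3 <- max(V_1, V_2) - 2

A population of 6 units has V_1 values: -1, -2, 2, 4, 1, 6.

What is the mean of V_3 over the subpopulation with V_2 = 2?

0

Conditioning on V_2=2 selects the 2 unit(s) with V_1 ∈ {-1, -2}. Their V_3 values: 0, 0. Mean = 0.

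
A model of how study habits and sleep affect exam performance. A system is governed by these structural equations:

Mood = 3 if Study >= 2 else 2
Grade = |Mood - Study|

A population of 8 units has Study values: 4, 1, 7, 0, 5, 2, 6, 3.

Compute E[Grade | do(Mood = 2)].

2.25

The intervention sets Mood=2 in all 8 units regardless of Study. Recomputing Grade per unit gives 2, 1, 5, 2, 3, 0, 4, 1; average 2.25.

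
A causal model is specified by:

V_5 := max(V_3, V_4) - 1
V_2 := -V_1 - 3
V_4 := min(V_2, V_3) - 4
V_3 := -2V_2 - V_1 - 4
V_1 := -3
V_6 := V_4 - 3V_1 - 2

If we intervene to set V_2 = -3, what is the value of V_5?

do(V_2=-3) replaces the equation V_2 := -V_1 - 3 with the constant V_2 = -3.
V_3 = -2V_2 - V_1 - 4  [with V_2=-3, V_1=-3]  = 5
V_4 = min(V_2, V_3) - 4  [with V_2=-3, V_3=5]  = -7
V_5 = max(V_3, V_4) - 1  [with V_3=5, V_4=-7]  = 4

4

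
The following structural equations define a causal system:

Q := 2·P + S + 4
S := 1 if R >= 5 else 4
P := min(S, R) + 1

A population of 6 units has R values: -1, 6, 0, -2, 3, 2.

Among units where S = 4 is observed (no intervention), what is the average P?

1.4

E[P|S=4] averages over only the 5 units with S=4 (R = -1, 0, -2, 3, 2): P = 0, 1, -1, 4, 3, mean 1.4.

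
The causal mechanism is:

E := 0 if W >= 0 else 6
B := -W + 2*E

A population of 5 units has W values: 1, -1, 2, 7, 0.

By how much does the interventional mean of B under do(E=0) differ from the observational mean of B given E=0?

0.7

Under do(E=0), E's equation is replaced by E=0 for every unit. Per-unit B: -1, 1, -2, -7, 0. Mean = -1.8.
E[B|E=0] averages over only the 4 units with E=0 (W = 1, 2, 7, 0): B = -1, -2, -7, 0, mean -2.5.
Difference = -1.8 − (-2.5) = 0.7.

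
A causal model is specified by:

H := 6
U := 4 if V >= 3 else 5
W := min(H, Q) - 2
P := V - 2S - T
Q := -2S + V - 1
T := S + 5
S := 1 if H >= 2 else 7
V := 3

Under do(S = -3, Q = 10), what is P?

7

The joint intervention fixes S = -3, Q = 10, removing each variable's own equation.
T = S + 5  [with S=-3]  = 2
P = V - 2S - T  [with V=3, S=-3, T=2]  = 7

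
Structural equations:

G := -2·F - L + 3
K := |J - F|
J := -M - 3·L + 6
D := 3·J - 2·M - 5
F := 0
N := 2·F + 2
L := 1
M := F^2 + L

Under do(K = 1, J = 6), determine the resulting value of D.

11

Under do(K = 1, J = 6), each intervened variable's structural equation is replaced by its fixed value.
M = F^2 + L  [with F=0, L=1]  = 1
D = 3·J - 2·M - 5  [with J=6, M=1]  = 11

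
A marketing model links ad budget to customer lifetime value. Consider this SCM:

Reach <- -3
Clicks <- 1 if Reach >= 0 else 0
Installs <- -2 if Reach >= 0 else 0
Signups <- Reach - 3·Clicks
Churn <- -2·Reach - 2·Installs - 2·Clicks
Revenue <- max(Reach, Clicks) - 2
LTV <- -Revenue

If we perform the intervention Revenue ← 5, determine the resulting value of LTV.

-5

Intervening sets Revenue = 5 and removes its equation (Revenue <- max(Reach, Clicks) - 2).
LTV = -Revenue  [with Revenue=5]  = -5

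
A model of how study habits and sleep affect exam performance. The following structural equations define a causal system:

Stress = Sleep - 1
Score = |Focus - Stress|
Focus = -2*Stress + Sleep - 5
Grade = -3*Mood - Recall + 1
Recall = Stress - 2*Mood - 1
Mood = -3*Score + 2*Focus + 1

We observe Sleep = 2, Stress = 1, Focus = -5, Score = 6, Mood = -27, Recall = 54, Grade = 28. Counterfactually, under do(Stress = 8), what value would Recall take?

243

Under do(Stress=8), the mechanism Stress = Sleep - 1 is discarded; Stress is fixed at 8.
Focus = -2*Stress + Sleep - 5  [with Stress=8, Sleep=2]  = -19
Score = |Focus - Stress|  [with Focus=-19, Stress=8]  = 27
Mood = -3*Score + 2*Focus + 1  [with Score=27, Focus=-19]  = -118
Recall = Stress - 2*Mood - 1  [with Stress=8, Mood=-118]  = 243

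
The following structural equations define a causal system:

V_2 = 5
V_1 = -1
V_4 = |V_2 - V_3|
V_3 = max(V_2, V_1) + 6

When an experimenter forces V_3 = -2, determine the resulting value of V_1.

-1

Under do(V_3=-2), the mechanism V_3 = max(V_2, V_1) + 6 is discarded; V_3 is fixed at -2.
V_1 is not downstream of the intervention, so its value is determined by the original equations.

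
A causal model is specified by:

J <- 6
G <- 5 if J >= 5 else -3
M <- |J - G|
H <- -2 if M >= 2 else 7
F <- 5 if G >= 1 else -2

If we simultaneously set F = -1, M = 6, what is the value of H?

Under do(F = -1, M = 6), each intervened variable's structural equation is replaced by its fixed value.
H = -2 if M >= 2 else 7  [with M=6]  = -2

-2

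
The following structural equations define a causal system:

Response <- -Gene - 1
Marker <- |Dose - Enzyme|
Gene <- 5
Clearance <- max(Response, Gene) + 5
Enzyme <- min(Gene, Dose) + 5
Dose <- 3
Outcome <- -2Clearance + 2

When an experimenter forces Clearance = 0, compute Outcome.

2

Intervening sets Clearance = 0 and removes its equation (Clearance <- max(Response, Gene) + 5).
Outcome = -2Clearance + 2  [with Clearance=0]  = 2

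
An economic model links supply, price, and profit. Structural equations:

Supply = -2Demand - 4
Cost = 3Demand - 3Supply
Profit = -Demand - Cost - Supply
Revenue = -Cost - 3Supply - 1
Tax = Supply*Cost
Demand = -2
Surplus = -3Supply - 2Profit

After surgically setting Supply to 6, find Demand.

-2

Under do(Supply=6), the mechanism Supply = -2Demand - 4 is discarded; Supply is fixed at 6.
Demand is not downstream of the intervention, so its value is determined by the original equations.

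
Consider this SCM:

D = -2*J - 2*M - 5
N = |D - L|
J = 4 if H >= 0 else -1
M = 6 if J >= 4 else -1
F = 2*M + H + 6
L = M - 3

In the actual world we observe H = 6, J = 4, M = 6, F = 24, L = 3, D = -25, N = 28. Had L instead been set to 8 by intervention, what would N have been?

Under do(L=8), the mechanism L = M - 3 is discarded; L is fixed at 8.
J = 4 if H >= 0 else -1  [with H=6]  = 4
M = 6 if J >= 4 else -1  [with J=4]  = 6
D = -2*J - 2*M - 5  [with J=4, M=6]  = -25
N = |D - L|  [with D=-25, L=8]  = 33

33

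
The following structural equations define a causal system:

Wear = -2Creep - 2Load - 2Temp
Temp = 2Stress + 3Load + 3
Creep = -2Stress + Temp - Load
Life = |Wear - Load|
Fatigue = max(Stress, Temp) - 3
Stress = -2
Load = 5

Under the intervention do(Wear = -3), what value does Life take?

Under do(Wear=-3), the mechanism Wear = -2Creep - 2Load - 2Temp is discarded; Wear is fixed at -3.
Life = |Wear - Load|  [with Wear=-3, Load=5]  = 8

8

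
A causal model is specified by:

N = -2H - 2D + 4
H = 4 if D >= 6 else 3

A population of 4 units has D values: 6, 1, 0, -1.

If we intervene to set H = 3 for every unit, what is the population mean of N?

-5

Every unit gets H=3 under the intervention. N values become -14, -4, -2, 0; E[N|do(H=3)] = -5.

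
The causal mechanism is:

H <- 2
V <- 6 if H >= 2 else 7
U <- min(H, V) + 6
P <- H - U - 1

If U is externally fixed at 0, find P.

1

The intervention breaks the incoming arrows to U: U <- min(H, V) + 6 no longer applies, and U = 0.
P = H - U - 1  [with H=2, U=0]  = 1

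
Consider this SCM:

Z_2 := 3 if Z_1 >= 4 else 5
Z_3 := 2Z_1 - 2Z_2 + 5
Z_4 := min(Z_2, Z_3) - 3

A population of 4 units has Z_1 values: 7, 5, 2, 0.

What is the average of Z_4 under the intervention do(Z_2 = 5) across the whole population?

The intervention sets Z_2=5 in all 4 units regardless of Z_1. Recomputing Z_4 per unit gives 2, 2, -4, -8; average -2.

-2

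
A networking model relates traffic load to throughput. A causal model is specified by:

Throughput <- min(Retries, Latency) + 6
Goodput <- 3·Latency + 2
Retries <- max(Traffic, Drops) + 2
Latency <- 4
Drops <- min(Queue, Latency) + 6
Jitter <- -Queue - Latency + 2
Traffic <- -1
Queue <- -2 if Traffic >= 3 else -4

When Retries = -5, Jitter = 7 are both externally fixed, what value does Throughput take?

1

Under do(Retries = -5, Jitter = 7), each intervened variable's structural equation is replaced by its fixed value.
Throughput = min(Retries, Latency) + 6  [with Retries=-5, Latency=4]  = 1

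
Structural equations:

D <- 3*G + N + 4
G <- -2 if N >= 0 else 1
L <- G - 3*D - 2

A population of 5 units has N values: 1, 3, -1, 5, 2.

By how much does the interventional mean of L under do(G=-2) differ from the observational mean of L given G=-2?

Under do(G=-2), G's equation is replaced by G=-2 for every unit. Per-unit L: -1, -7, 5, -13, -4. Mean = -4.
Conditioning on G=-2 selects the 4 unit(s) with N ∈ {1, 3, 5, 2}. Their L values: -1, -7, -13, -4. Mean = -6.25.
Difference = -4 − (-6.25) = 2.25.

2.25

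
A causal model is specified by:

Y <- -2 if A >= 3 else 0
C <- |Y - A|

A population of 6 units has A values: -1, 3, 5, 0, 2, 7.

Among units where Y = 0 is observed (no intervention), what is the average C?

1

Conditioning on Y=0 selects the 3 unit(s) with A ∈ {-1, 0, 2}. Their C values: 1, 0, 2. Mean = 1.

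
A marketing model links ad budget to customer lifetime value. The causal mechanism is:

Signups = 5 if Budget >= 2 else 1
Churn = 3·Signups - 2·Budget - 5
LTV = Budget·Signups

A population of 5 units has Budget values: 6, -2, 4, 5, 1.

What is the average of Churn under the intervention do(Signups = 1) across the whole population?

The intervention sets Signups=1 in all 5 units regardless of Budget. Recomputing Churn per unit gives -14, 2, -10, -12, -4; average -7.6.

-7.6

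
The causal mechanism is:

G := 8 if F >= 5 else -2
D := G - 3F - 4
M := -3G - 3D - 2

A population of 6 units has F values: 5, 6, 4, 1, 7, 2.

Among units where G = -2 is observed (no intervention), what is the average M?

Observing G=-2 restricts to units where G's equation naturally yields -2: F ∈ {4, 1, 2}. In that subpopulation M = 58, 31, 40, mean 43.

43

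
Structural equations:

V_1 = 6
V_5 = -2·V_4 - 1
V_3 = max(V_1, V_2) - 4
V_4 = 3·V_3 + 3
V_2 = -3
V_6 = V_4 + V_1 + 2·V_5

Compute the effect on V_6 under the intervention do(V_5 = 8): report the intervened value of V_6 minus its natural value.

The intervention breaks the incoming arrows to V_5: V_5 = -2·V_4 - 1 no longer applies, and V_5 = 8.
V_3 = max(V_1, V_2) - 4  [with V_1=6, V_2=-3]  = 2
V_4 = 3·V_3 + 3  [with V_3=2]  = 9
V_6 = V_4 + V_1 + 2·V_5  [with V_4=9, V_1=6, V_5=8]  = 31
Without intervention: V_3 = max(V_1, V_2) - 4  [with V_1=6, V_2=-3]  = 2; V_4 = 3·V_3 + 3  [with V_3=2]  = 9; V_5 = -2·V_4 - 1  [with V_4=9]  = -19; V_6 = V_4 + V_1 + 2·V_5  [with V_4=9, V_1=6, V_5=-19]  = -23.
Change = 31 − (-23) = 54.

54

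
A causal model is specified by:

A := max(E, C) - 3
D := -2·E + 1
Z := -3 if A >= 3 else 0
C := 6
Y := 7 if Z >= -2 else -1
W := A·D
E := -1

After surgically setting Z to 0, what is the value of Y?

7

Under do(Z=0), the mechanism Z := -3 if A >= 3 else 0 is discarded; Z is fixed at 0.
Y = 7 if Z >= -2 else -1  [with Z=0]  = 7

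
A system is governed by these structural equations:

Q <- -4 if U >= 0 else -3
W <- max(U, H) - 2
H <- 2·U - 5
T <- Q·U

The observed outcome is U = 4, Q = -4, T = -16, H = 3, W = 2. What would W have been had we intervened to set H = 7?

Intervening sets H = 7 and removes its equation (H <- 2·U - 5).
W = max(U, H) - 2  [with U=4, H=7]  = 5

5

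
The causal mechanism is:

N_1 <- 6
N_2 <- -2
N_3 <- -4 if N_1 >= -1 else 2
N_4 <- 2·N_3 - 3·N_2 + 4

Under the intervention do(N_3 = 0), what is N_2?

-2

Under do(N_3=0), the mechanism N_3 <- -4 if N_1 >= -1 else 2 is discarded; N_3 is fixed at 0.
Since N_2 is not a descendant of the intervened variable, it is unaffected.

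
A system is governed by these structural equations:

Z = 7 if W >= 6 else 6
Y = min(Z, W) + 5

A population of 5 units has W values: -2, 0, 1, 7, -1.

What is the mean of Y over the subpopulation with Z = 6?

4.5

E[Y|Z=6] averages over only the 4 units with Z=6 (W = -2, 0, 1, -1): Y = 3, 5, 6, 4, mean 4.5.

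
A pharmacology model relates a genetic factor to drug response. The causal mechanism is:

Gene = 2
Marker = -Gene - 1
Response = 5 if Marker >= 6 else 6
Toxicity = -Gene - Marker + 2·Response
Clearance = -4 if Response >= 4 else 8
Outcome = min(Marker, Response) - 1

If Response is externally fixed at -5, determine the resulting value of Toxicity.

The intervention breaks the incoming arrows to Response: Response = 5 if Marker >= 6 else 6 no longer applies, and Response = -5.
Marker = -Gene - 1  [with Gene=2]  = -3
Toxicity = -Gene - Marker + 2·Response  [with Gene=2, Marker=-3, Response=-5]  = -9

-9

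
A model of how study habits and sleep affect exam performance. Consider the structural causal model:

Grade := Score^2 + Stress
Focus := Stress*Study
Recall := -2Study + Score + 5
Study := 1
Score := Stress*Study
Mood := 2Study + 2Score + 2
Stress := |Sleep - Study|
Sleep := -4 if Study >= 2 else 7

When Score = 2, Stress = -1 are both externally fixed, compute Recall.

5

The joint intervention fixes Score = 2, Stress = -1, removing each variable's own equation.
Recall = -2Study + Score + 5  [with Study=1, Score=2]  = 5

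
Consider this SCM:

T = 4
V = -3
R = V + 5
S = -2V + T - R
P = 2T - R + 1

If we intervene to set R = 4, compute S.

The intervention breaks the incoming arrows to R: R = V + 5 no longer applies, and R = 4.
S = -2V + T - R  [with V=-3, T=4, R=4]  = 6

6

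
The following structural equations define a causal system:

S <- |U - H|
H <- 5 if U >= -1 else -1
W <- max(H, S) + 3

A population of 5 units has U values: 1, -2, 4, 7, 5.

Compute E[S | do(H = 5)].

Under do(H=5), H's equation is replaced by H=5 for every unit. Per-unit S: 4, 7, 1, 2, 0. Mean = 2.8.

2.8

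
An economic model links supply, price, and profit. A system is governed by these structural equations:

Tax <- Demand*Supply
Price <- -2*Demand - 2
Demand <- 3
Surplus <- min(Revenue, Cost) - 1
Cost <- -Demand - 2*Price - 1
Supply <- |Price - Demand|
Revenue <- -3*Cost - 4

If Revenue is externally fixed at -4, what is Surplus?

Under do(Revenue=-4), the mechanism Revenue <- -3*Cost - 4 is discarded; Revenue is fixed at -4.
Price = -2*Demand - 2  [with Demand=3]  = -8
Cost = -Demand - 2*Price - 1  [with Demand=3, Price=-8]  = 12
Surplus = min(Revenue, Cost) - 1  [with Revenue=-4, Cost=12]  = -5

-5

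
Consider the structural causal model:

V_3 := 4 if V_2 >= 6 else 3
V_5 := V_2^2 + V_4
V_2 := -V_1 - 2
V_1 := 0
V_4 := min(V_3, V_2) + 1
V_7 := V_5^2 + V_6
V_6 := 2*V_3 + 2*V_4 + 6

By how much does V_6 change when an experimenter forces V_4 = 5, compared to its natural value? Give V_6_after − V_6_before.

Under do(V_4=5), the mechanism V_4 := min(V_3, V_2) + 1 is discarded; V_4 is fixed at 5.
V_2 = -V_1 - 2  [with V_1=0]  = -2
V_3 = 4 if V_2 >= 6 else 3  [with V_2=-2]  = 3
V_6 = 2*V_3 + 2*V_4 + 6  [with V_3=3, V_4=5]  = 22
Without intervention: V_2 = -V_1 - 2  [with V_1=0]  = -2; V_3 = 4 if V_2 >= 6 else 3  [with V_2=-2]  = 3; V_4 = min(V_3, V_2) + 1  [with V_3=3, V_2=-2]  = -1; V_6 = 2*V_3 + 2*V_4 + 6  [with V_3=3, V_4=-1]  = 10.
Change = 22 − 10 = 12.

12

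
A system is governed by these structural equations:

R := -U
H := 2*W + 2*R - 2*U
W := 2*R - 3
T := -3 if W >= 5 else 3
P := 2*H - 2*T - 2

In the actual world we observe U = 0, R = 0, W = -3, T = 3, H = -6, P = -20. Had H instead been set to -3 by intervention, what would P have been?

-14

The intervention breaks the incoming arrows to H: H := 2*W + 2*R - 2*U no longer applies, and H = -3.
R = -U  [with U=0]  = 0
W = 2*R - 3  [with R=0]  = -3
T = -3 if W >= 5 else 3  [with W=-3]  = 3
P = 2*H - 2*T - 2  [with H=-3, T=3]  = -14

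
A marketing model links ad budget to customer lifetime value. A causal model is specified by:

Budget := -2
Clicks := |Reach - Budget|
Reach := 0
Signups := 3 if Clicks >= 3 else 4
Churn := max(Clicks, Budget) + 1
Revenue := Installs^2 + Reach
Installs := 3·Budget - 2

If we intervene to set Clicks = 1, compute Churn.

2

The intervention breaks the incoming arrows to Clicks: Clicks := |Reach - Budget| no longer applies, and Clicks = 1.
Churn = max(Clicks, Budget) + 1  [with Clicks=1, Budget=-2]  = 2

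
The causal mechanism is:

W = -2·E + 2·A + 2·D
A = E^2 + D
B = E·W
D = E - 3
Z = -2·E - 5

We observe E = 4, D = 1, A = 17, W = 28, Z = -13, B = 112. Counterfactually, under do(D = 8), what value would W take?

56

Under do(D=8), the mechanism D = E - 3 is discarded; D is fixed at 8.
A = E^2 + D  [with E=4, D=8]  = 24
W = -2·E + 2·A + 2·D  [with E=4, A=24, D=8]  = 56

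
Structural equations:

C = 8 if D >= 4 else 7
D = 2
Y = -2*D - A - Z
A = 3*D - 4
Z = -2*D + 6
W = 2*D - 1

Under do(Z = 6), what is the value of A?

2

The intervention breaks the incoming arrows to Z: Z = -2*D + 6 no longer applies, and Z = 6.
Since A is not a descendant of the intervened variable, it is unaffected.
A = 3*D - 4  [with D=2]  = 2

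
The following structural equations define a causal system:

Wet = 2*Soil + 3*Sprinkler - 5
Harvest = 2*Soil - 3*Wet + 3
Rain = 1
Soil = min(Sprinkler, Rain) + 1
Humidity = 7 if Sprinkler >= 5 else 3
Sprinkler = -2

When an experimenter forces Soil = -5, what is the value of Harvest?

56

The intervention breaks the incoming arrows to Soil: Soil = min(Sprinkler, Rain) + 1 no longer applies, and Soil = -5.
Wet = 2*Soil + 3*Sprinkler - 5  [with Soil=-5, Sprinkler=-2]  = -21
Harvest = 2*Soil - 3*Wet + 3  [with Soil=-5, Wet=-21]  = 56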